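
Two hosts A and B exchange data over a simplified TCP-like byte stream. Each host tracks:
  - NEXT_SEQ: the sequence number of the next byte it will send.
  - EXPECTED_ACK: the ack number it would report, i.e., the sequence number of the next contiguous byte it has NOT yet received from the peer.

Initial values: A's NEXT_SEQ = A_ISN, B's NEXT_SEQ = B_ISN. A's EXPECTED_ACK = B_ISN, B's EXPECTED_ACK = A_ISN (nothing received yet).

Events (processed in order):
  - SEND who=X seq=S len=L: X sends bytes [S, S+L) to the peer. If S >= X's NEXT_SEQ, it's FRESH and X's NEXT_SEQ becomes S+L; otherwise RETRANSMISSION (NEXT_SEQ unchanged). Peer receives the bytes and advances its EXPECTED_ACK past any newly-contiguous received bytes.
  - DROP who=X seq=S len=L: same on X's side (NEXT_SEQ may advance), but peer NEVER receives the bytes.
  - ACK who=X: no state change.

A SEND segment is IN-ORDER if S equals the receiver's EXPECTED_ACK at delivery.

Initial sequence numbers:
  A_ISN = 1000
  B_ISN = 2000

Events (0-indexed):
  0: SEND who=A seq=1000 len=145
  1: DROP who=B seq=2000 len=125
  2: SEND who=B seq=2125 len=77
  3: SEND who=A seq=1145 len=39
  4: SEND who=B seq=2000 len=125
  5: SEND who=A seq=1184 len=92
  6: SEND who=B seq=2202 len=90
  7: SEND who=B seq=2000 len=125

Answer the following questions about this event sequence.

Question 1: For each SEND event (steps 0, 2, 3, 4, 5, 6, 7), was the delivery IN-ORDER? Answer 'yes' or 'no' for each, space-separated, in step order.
Answer: yes no yes yes yes yes no

Derivation:
Step 0: SEND seq=1000 -> in-order
Step 2: SEND seq=2125 -> out-of-order
Step 3: SEND seq=1145 -> in-order
Step 4: SEND seq=2000 -> in-order
Step 5: SEND seq=1184 -> in-order
Step 6: SEND seq=2202 -> in-order
Step 7: SEND seq=2000 -> out-of-order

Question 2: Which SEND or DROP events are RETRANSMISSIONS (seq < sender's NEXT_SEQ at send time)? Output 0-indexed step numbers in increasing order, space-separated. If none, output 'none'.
Step 0: SEND seq=1000 -> fresh
Step 1: DROP seq=2000 -> fresh
Step 2: SEND seq=2125 -> fresh
Step 3: SEND seq=1145 -> fresh
Step 4: SEND seq=2000 -> retransmit
Step 5: SEND seq=1184 -> fresh
Step 6: SEND seq=2202 -> fresh
Step 7: SEND seq=2000 -> retransmit

Answer: 4 7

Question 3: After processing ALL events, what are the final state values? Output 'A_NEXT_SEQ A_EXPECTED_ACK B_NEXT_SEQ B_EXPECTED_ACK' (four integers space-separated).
After event 0: A_seq=1145 A_ack=2000 B_seq=2000 B_ack=1145
After event 1: A_seq=1145 A_ack=2000 B_seq=2125 B_ack=1145
After event 2: A_seq=1145 A_ack=2000 B_seq=2202 B_ack=1145
After event 3: A_seq=1184 A_ack=2000 B_seq=2202 B_ack=1184
After event 4: A_seq=1184 A_ack=2202 B_seq=2202 B_ack=1184
After event 5: A_seq=1276 A_ack=2202 B_seq=2202 B_ack=1276
After event 6: A_seq=1276 A_ack=2292 B_seq=2292 B_ack=1276
After event 7: A_seq=1276 A_ack=2292 B_seq=2292 B_ack=1276

Answer: 1276 2292 2292 1276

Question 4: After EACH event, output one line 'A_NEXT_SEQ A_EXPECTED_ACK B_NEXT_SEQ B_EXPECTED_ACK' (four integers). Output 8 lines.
1145 2000 2000 1145
1145 2000 2125 1145
1145 2000 2202 1145
1184 2000 2202 1184
1184 2202 2202 1184
1276 2202 2202 1276
1276 2292 2292 1276
1276 2292 2292 1276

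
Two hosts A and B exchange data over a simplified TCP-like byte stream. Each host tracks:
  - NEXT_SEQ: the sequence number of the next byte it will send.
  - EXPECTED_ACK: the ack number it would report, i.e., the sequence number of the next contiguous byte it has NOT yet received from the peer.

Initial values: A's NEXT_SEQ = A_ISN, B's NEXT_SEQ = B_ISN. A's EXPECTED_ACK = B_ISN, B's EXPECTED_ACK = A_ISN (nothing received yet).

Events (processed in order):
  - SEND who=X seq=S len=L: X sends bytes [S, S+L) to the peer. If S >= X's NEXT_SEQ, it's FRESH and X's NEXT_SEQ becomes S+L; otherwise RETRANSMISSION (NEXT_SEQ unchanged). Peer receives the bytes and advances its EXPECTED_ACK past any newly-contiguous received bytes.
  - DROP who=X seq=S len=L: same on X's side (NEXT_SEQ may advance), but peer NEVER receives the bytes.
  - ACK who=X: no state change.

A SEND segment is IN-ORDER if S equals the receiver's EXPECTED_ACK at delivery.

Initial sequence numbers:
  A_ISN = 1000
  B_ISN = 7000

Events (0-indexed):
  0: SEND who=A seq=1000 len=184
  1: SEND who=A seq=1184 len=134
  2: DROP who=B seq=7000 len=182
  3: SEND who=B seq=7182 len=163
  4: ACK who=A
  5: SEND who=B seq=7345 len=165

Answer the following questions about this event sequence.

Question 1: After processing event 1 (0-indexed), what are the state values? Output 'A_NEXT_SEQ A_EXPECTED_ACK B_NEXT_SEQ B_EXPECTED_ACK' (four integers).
After event 0: A_seq=1184 A_ack=7000 B_seq=7000 B_ack=1184
After event 1: A_seq=1318 A_ack=7000 B_seq=7000 B_ack=1318

1318 7000 7000 1318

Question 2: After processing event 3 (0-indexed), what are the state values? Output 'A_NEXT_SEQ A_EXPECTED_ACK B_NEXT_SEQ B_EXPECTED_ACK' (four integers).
After event 0: A_seq=1184 A_ack=7000 B_seq=7000 B_ack=1184
After event 1: A_seq=1318 A_ack=7000 B_seq=7000 B_ack=1318
After event 2: A_seq=1318 A_ack=7000 B_seq=7182 B_ack=1318
After event 3: A_seq=1318 A_ack=7000 B_seq=7345 B_ack=1318

1318 7000 7345 1318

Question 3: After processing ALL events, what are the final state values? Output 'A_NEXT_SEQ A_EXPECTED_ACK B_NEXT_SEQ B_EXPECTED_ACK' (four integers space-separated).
After event 0: A_seq=1184 A_ack=7000 B_seq=7000 B_ack=1184
After event 1: A_seq=1318 A_ack=7000 B_seq=7000 B_ack=1318
After event 2: A_seq=1318 A_ack=7000 B_seq=7182 B_ack=1318
After event 3: A_seq=1318 A_ack=7000 B_seq=7345 B_ack=1318
After event 4: A_seq=1318 A_ack=7000 B_seq=7345 B_ack=1318
After event 5: A_seq=1318 A_ack=7000 B_seq=7510 B_ack=1318

Answer: 1318 7000 7510 1318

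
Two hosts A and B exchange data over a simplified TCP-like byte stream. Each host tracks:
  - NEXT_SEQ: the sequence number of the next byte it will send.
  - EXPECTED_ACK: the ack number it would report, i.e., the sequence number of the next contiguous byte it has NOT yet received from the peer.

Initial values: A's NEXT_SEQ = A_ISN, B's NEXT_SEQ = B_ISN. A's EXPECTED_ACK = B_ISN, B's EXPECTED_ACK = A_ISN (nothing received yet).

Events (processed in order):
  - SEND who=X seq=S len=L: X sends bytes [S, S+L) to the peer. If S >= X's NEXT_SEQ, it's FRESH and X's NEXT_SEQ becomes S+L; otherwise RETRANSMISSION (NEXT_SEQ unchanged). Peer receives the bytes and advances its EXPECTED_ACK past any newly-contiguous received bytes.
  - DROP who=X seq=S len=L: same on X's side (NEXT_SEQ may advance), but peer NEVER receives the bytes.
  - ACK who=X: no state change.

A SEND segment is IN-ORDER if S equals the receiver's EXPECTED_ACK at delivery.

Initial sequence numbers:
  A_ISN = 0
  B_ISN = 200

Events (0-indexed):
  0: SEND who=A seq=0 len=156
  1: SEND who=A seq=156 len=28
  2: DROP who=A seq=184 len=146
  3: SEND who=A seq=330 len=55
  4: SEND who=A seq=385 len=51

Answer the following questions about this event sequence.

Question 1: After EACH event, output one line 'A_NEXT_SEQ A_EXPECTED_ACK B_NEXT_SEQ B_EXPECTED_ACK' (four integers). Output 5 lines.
156 200 200 156
184 200 200 184
330 200 200 184
385 200 200 184
436 200 200 184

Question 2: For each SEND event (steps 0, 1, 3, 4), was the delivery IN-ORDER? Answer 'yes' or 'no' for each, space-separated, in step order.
Answer: yes yes no no

Derivation:
Step 0: SEND seq=0 -> in-order
Step 1: SEND seq=156 -> in-order
Step 3: SEND seq=330 -> out-of-order
Step 4: SEND seq=385 -> out-of-order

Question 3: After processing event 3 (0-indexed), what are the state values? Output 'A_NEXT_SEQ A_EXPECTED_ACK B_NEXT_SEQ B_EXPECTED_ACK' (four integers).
After event 0: A_seq=156 A_ack=200 B_seq=200 B_ack=156
After event 1: A_seq=184 A_ack=200 B_seq=200 B_ack=184
After event 2: A_seq=330 A_ack=200 B_seq=200 B_ack=184
After event 3: A_seq=385 A_ack=200 B_seq=200 B_ack=184

385 200 200 184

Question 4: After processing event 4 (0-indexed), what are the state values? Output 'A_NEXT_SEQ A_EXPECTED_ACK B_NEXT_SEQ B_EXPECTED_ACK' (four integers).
After event 0: A_seq=156 A_ack=200 B_seq=200 B_ack=156
After event 1: A_seq=184 A_ack=200 B_seq=200 B_ack=184
After event 2: A_seq=330 A_ack=200 B_seq=200 B_ack=184
After event 3: A_seq=385 A_ack=200 B_seq=200 B_ack=184
After event 4: A_seq=436 A_ack=200 B_seq=200 B_ack=184

436 200 200 184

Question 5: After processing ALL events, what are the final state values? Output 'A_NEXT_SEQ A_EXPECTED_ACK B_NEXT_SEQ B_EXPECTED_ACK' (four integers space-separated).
After event 0: A_seq=156 A_ack=200 B_seq=200 B_ack=156
After event 1: A_seq=184 A_ack=200 B_seq=200 B_ack=184
After event 2: A_seq=330 A_ack=200 B_seq=200 B_ack=184
After event 3: A_seq=385 A_ack=200 B_seq=200 B_ack=184
After event 4: A_seq=436 A_ack=200 B_seq=200 B_ack=184

Answer: 436 200 200 184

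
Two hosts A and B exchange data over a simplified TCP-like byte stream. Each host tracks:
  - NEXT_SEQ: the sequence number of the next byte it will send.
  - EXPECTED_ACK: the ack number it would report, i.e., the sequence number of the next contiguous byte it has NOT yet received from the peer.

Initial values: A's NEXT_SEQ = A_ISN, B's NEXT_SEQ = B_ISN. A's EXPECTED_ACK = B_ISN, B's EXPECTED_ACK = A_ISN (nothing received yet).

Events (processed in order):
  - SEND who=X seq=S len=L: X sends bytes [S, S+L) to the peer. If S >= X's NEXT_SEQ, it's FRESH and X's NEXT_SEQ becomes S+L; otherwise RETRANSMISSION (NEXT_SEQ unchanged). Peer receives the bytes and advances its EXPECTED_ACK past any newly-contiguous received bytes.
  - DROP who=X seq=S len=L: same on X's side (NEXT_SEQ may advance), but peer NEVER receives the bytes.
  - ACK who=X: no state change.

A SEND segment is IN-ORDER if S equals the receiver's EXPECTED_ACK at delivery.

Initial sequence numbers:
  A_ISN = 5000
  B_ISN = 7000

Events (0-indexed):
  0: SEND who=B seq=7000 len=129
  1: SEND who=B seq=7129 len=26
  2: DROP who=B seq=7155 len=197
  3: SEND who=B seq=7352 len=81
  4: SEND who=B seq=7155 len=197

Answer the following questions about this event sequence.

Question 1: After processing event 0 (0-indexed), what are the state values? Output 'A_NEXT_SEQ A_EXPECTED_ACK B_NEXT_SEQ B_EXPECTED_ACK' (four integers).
After event 0: A_seq=5000 A_ack=7129 B_seq=7129 B_ack=5000

5000 7129 7129 5000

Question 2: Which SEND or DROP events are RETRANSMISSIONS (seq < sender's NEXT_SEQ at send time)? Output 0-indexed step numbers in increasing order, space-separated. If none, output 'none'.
Step 0: SEND seq=7000 -> fresh
Step 1: SEND seq=7129 -> fresh
Step 2: DROP seq=7155 -> fresh
Step 3: SEND seq=7352 -> fresh
Step 4: SEND seq=7155 -> retransmit

Answer: 4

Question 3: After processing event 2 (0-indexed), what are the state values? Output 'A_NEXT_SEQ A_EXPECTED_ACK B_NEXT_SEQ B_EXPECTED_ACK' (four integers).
After event 0: A_seq=5000 A_ack=7129 B_seq=7129 B_ack=5000
After event 1: A_seq=5000 A_ack=7155 B_seq=7155 B_ack=5000
After event 2: A_seq=5000 A_ack=7155 B_seq=7352 B_ack=5000

5000 7155 7352 5000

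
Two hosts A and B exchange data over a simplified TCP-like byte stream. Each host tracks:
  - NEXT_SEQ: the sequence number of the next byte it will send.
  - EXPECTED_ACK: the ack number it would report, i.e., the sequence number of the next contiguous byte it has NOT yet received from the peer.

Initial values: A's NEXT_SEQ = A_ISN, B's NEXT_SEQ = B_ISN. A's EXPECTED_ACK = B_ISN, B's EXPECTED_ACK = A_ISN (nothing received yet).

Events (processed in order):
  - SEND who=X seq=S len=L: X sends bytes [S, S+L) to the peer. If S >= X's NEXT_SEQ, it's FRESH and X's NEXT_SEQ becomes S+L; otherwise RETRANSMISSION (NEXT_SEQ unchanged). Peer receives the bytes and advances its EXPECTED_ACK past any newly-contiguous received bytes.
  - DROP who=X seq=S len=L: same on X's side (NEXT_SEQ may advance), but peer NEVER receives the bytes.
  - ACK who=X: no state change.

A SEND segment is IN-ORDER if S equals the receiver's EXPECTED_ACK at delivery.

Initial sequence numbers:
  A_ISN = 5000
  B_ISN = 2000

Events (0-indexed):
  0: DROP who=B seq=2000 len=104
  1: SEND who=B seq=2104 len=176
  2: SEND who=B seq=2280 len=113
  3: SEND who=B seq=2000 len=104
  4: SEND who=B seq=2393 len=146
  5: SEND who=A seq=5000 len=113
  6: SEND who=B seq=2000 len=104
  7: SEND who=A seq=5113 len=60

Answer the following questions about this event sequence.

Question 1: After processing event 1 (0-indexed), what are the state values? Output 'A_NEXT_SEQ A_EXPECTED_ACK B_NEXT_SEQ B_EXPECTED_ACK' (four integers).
After event 0: A_seq=5000 A_ack=2000 B_seq=2104 B_ack=5000
After event 1: A_seq=5000 A_ack=2000 B_seq=2280 B_ack=5000

5000 2000 2280 5000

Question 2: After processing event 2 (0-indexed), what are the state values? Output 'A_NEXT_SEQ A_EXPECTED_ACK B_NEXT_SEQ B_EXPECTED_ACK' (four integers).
After event 0: A_seq=5000 A_ack=2000 B_seq=2104 B_ack=5000
After event 1: A_seq=5000 A_ack=2000 B_seq=2280 B_ack=5000
After event 2: A_seq=5000 A_ack=2000 B_seq=2393 B_ack=5000

5000 2000 2393 5000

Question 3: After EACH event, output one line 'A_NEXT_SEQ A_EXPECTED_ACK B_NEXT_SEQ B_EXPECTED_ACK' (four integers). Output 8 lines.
5000 2000 2104 5000
5000 2000 2280 5000
5000 2000 2393 5000
5000 2393 2393 5000
5000 2539 2539 5000
5113 2539 2539 5113
5113 2539 2539 5113
5173 2539 2539 5173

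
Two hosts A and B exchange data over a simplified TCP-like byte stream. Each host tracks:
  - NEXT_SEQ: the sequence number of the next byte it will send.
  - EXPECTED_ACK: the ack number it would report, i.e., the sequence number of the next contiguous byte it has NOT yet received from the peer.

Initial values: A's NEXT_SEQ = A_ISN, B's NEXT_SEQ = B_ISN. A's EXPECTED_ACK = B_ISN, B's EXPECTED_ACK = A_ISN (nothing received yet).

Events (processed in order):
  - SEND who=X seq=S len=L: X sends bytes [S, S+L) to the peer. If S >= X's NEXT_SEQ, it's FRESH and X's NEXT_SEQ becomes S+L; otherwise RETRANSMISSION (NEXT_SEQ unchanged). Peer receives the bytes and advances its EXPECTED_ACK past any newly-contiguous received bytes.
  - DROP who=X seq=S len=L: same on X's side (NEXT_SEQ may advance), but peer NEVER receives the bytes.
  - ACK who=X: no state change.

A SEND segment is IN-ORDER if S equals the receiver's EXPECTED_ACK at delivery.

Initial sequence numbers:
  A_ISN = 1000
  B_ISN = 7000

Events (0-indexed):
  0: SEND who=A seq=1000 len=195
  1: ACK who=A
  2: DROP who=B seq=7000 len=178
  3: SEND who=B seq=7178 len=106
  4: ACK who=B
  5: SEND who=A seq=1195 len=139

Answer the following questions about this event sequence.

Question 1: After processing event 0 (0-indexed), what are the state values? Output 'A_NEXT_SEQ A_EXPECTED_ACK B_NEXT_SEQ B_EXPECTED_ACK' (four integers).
After event 0: A_seq=1195 A_ack=7000 B_seq=7000 B_ack=1195

1195 7000 7000 1195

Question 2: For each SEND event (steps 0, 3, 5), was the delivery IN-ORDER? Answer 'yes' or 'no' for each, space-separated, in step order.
Answer: yes no yes

Derivation:
Step 0: SEND seq=1000 -> in-order
Step 3: SEND seq=7178 -> out-of-order
Step 5: SEND seq=1195 -> in-order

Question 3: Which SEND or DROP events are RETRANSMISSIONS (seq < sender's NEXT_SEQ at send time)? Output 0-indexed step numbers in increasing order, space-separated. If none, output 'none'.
Step 0: SEND seq=1000 -> fresh
Step 2: DROP seq=7000 -> fresh
Step 3: SEND seq=7178 -> fresh
Step 5: SEND seq=1195 -> fresh

Answer: none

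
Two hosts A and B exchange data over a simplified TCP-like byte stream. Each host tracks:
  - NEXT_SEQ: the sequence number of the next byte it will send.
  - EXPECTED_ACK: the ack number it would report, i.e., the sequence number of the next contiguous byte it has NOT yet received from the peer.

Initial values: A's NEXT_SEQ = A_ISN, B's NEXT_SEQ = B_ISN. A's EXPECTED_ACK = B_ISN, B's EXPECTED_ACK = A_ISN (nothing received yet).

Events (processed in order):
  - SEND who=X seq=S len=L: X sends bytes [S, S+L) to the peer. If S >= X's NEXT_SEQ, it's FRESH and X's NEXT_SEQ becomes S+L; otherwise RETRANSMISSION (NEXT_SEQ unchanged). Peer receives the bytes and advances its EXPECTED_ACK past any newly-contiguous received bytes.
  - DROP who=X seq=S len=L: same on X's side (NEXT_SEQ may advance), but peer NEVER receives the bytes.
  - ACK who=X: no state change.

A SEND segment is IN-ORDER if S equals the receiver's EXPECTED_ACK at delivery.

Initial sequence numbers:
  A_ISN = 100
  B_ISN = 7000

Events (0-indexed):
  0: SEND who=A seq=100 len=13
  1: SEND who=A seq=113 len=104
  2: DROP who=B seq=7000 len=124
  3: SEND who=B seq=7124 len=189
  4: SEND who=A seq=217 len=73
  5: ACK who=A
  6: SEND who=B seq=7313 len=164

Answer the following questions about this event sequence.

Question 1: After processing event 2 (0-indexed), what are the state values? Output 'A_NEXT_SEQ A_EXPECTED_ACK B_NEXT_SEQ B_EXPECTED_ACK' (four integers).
After event 0: A_seq=113 A_ack=7000 B_seq=7000 B_ack=113
After event 1: A_seq=217 A_ack=7000 B_seq=7000 B_ack=217
After event 2: A_seq=217 A_ack=7000 B_seq=7124 B_ack=217

217 7000 7124 217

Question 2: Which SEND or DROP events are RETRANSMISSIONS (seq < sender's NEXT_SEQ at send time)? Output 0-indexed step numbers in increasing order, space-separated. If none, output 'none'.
Step 0: SEND seq=100 -> fresh
Step 1: SEND seq=113 -> fresh
Step 2: DROP seq=7000 -> fresh
Step 3: SEND seq=7124 -> fresh
Step 4: SEND seq=217 -> fresh
Step 6: SEND seq=7313 -> fresh

Answer: none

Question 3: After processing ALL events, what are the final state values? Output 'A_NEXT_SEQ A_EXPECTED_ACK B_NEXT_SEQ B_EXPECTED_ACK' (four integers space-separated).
Answer: 290 7000 7477 290

Derivation:
After event 0: A_seq=113 A_ack=7000 B_seq=7000 B_ack=113
After event 1: A_seq=217 A_ack=7000 B_seq=7000 B_ack=217
After event 2: A_seq=217 A_ack=7000 B_seq=7124 B_ack=217
After event 3: A_seq=217 A_ack=7000 B_seq=7313 B_ack=217
After event 4: A_seq=290 A_ack=7000 B_seq=7313 B_ack=290
After event 5: A_seq=290 A_ack=7000 B_seq=7313 B_ack=290
After event 6: A_seq=290 A_ack=7000 B_seq=7477 B_ack=290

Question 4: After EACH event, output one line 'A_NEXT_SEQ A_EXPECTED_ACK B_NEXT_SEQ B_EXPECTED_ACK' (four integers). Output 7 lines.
113 7000 7000 113
217 7000 7000 217
217 7000 7124 217
217 7000 7313 217
290 7000 7313 290
290 7000 7313 290
290 7000 7477 290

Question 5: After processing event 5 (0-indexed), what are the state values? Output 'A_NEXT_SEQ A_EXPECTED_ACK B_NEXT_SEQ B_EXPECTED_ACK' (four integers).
After event 0: A_seq=113 A_ack=7000 B_seq=7000 B_ack=113
After event 1: A_seq=217 A_ack=7000 B_seq=7000 B_ack=217
After event 2: A_seq=217 A_ack=7000 B_seq=7124 B_ack=217
After event 3: A_seq=217 A_ack=7000 B_seq=7313 B_ack=217
After event 4: A_seq=290 A_ack=7000 B_seq=7313 B_ack=290
After event 5: A_seq=290 A_ack=7000 B_seq=7313 B_ack=290

290 7000 7313 290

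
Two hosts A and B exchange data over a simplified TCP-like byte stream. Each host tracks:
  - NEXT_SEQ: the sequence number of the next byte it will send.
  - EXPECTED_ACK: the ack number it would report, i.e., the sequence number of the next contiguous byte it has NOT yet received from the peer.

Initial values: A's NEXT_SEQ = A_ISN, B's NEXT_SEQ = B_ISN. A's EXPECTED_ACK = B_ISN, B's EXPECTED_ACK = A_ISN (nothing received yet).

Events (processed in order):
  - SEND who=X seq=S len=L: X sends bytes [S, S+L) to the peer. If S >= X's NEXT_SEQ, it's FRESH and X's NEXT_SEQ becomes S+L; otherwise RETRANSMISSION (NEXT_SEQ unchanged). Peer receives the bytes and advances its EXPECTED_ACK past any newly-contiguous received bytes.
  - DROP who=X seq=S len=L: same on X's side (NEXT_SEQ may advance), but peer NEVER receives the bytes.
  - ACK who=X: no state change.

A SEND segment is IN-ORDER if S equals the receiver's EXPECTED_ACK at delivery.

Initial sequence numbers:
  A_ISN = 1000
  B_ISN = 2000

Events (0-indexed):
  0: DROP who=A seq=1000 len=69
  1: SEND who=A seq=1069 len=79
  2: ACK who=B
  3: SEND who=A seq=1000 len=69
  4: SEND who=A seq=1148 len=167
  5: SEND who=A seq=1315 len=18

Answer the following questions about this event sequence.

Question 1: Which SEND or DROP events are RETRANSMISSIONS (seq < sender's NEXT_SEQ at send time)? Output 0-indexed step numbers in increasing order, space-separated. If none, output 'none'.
Step 0: DROP seq=1000 -> fresh
Step 1: SEND seq=1069 -> fresh
Step 3: SEND seq=1000 -> retransmit
Step 4: SEND seq=1148 -> fresh
Step 5: SEND seq=1315 -> fresh

Answer: 3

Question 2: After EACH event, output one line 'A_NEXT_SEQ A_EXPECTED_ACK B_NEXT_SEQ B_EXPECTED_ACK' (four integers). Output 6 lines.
1069 2000 2000 1000
1148 2000 2000 1000
1148 2000 2000 1000
1148 2000 2000 1148
1315 2000 2000 1315
1333 2000 2000 1333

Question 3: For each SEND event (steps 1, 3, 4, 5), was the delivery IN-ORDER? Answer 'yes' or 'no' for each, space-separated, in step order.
Step 1: SEND seq=1069 -> out-of-order
Step 3: SEND seq=1000 -> in-order
Step 4: SEND seq=1148 -> in-order
Step 5: SEND seq=1315 -> in-order

Answer: no yes yes yes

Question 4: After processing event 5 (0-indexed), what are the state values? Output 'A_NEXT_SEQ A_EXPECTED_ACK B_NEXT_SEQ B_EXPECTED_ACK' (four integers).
After event 0: A_seq=1069 A_ack=2000 B_seq=2000 B_ack=1000
After event 1: A_seq=1148 A_ack=2000 B_seq=2000 B_ack=1000
After event 2: A_seq=1148 A_ack=2000 B_seq=2000 B_ack=1000
After event 3: A_seq=1148 A_ack=2000 B_seq=2000 B_ack=1148
After event 4: A_seq=1315 A_ack=2000 B_seq=2000 B_ack=1315
After event 5: A_seq=1333 A_ack=2000 B_seq=2000 B_ack=1333

1333 2000 2000 1333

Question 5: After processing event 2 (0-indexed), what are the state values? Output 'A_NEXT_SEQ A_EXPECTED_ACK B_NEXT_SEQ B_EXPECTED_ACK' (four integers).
After event 0: A_seq=1069 A_ack=2000 B_seq=2000 B_ack=1000
After event 1: A_seq=1148 A_ack=2000 B_seq=2000 B_ack=1000
After event 2: A_seq=1148 A_ack=2000 B_seq=2000 B_ack=1000

1148 2000 2000 1000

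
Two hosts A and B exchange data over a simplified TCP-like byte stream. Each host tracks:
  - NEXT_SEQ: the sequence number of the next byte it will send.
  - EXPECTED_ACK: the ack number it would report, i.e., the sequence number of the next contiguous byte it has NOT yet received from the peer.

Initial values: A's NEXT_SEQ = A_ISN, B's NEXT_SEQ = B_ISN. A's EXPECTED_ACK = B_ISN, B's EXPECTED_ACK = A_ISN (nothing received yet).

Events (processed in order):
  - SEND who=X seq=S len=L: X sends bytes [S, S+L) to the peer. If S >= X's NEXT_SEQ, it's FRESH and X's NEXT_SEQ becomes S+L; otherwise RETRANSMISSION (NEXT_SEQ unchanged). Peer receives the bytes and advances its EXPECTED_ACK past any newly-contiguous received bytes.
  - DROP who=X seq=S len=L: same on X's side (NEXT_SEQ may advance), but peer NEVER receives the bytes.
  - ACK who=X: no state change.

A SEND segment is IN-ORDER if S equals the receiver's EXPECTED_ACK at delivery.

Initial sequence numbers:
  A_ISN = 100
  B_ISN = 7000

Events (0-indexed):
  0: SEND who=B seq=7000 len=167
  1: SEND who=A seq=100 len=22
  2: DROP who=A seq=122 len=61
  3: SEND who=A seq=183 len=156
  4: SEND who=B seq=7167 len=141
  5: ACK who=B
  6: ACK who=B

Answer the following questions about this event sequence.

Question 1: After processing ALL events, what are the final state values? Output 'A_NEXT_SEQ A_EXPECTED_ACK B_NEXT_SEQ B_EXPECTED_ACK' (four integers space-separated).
After event 0: A_seq=100 A_ack=7167 B_seq=7167 B_ack=100
After event 1: A_seq=122 A_ack=7167 B_seq=7167 B_ack=122
After event 2: A_seq=183 A_ack=7167 B_seq=7167 B_ack=122
After event 3: A_seq=339 A_ack=7167 B_seq=7167 B_ack=122
After event 4: A_seq=339 A_ack=7308 B_seq=7308 B_ack=122
After event 5: A_seq=339 A_ack=7308 B_seq=7308 B_ack=122
After event 6: A_seq=339 A_ack=7308 B_seq=7308 B_ack=122

Answer: 339 7308 7308 122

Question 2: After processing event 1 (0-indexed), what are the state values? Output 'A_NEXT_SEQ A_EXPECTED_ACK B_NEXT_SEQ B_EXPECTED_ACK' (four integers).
After event 0: A_seq=100 A_ack=7167 B_seq=7167 B_ack=100
After event 1: A_seq=122 A_ack=7167 B_seq=7167 B_ack=122

122 7167 7167 122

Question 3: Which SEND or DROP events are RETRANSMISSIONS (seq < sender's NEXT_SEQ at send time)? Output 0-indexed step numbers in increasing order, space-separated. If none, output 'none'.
Answer: none

Derivation:
Step 0: SEND seq=7000 -> fresh
Step 1: SEND seq=100 -> fresh
Step 2: DROP seq=122 -> fresh
Step 3: SEND seq=183 -> fresh
Step 4: SEND seq=7167 -> fresh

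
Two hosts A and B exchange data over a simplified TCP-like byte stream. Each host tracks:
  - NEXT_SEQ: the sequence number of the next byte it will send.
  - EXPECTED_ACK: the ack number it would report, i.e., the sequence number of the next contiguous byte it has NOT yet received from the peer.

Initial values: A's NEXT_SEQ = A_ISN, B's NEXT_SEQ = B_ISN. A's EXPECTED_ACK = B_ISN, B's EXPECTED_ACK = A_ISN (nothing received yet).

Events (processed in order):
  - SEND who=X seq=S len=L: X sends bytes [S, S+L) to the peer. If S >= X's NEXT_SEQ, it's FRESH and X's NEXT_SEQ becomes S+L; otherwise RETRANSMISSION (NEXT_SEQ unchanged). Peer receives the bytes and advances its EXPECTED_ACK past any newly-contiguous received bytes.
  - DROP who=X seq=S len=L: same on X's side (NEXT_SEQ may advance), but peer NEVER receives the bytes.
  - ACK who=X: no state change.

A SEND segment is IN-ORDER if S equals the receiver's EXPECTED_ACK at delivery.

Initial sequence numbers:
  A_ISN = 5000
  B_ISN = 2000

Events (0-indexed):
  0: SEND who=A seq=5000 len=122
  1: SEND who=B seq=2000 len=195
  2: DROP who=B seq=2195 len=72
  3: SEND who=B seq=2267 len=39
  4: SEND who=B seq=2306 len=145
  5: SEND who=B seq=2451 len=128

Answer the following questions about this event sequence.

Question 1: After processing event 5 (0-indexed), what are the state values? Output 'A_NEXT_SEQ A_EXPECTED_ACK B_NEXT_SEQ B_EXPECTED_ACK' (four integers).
After event 0: A_seq=5122 A_ack=2000 B_seq=2000 B_ack=5122
After event 1: A_seq=5122 A_ack=2195 B_seq=2195 B_ack=5122
After event 2: A_seq=5122 A_ack=2195 B_seq=2267 B_ack=5122
After event 3: A_seq=5122 A_ack=2195 B_seq=2306 B_ack=5122
After event 4: A_seq=5122 A_ack=2195 B_seq=2451 B_ack=5122
After event 5: A_seq=5122 A_ack=2195 B_seq=2579 B_ack=5122

5122 2195 2579 5122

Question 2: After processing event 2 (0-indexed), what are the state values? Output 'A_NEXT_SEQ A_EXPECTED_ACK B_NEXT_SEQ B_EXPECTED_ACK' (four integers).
After event 0: A_seq=5122 A_ack=2000 B_seq=2000 B_ack=5122
After event 1: A_seq=5122 A_ack=2195 B_seq=2195 B_ack=5122
After event 2: A_seq=5122 A_ack=2195 B_seq=2267 B_ack=5122

5122 2195 2267 5122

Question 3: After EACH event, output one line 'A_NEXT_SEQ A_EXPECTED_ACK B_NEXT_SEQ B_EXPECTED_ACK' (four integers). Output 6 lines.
5122 2000 2000 5122
5122 2195 2195 5122
5122 2195 2267 5122
5122 2195 2306 5122
5122 2195 2451 5122
5122 2195 2579 5122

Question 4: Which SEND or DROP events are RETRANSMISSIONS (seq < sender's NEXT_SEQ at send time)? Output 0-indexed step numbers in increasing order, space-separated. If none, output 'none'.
Step 0: SEND seq=5000 -> fresh
Step 1: SEND seq=2000 -> fresh
Step 2: DROP seq=2195 -> fresh
Step 3: SEND seq=2267 -> fresh
Step 4: SEND seq=2306 -> fresh
Step 5: SEND seq=2451 -> fresh

Answer: none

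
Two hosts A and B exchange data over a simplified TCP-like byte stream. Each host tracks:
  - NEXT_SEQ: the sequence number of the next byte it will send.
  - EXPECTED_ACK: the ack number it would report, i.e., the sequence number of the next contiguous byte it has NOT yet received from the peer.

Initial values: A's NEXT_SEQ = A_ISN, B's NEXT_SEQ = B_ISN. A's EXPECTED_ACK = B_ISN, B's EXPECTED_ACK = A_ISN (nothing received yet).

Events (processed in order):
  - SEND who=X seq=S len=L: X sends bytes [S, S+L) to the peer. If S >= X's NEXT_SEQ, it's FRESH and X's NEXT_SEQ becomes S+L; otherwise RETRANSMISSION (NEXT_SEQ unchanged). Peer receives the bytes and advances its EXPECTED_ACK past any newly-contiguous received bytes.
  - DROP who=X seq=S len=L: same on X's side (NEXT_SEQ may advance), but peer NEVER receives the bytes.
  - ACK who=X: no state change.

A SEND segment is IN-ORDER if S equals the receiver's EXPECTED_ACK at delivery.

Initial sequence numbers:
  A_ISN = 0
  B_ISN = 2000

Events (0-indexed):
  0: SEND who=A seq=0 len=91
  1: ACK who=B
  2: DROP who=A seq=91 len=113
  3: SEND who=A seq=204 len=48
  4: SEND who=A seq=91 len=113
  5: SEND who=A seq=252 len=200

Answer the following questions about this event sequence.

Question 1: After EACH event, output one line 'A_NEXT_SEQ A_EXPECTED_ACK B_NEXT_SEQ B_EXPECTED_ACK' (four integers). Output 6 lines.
91 2000 2000 91
91 2000 2000 91
204 2000 2000 91
252 2000 2000 91
252 2000 2000 252
452 2000 2000 452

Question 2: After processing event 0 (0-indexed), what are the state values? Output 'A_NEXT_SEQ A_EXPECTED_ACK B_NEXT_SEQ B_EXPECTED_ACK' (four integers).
After event 0: A_seq=91 A_ack=2000 B_seq=2000 B_ack=91

91 2000 2000 91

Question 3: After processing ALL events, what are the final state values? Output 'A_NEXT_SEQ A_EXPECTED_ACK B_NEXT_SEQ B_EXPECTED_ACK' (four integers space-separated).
Answer: 452 2000 2000 452

Derivation:
After event 0: A_seq=91 A_ack=2000 B_seq=2000 B_ack=91
After event 1: A_seq=91 A_ack=2000 B_seq=2000 B_ack=91
After event 2: A_seq=204 A_ack=2000 B_seq=2000 B_ack=91
After event 3: A_seq=252 A_ack=2000 B_seq=2000 B_ack=91
After event 4: A_seq=252 A_ack=2000 B_seq=2000 B_ack=252
After event 5: A_seq=452 A_ack=2000 B_seq=2000 B_ack=452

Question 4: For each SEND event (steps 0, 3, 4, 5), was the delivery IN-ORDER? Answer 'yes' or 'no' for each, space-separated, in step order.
Step 0: SEND seq=0 -> in-order
Step 3: SEND seq=204 -> out-of-order
Step 4: SEND seq=91 -> in-order
Step 5: SEND seq=252 -> in-order

Answer: yes no yes yes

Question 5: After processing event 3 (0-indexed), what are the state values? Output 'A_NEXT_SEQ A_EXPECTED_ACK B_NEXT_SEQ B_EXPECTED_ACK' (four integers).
After event 0: A_seq=91 A_ack=2000 B_seq=2000 B_ack=91
After event 1: A_seq=91 A_ack=2000 B_seq=2000 B_ack=91
After event 2: A_seq=204 A_ack=2000 B_seq=2000 B_ack=91
After event 3: A_seq=252 A_ack=2000 B_seq=2000 B_ack=91

252 2000 2000 91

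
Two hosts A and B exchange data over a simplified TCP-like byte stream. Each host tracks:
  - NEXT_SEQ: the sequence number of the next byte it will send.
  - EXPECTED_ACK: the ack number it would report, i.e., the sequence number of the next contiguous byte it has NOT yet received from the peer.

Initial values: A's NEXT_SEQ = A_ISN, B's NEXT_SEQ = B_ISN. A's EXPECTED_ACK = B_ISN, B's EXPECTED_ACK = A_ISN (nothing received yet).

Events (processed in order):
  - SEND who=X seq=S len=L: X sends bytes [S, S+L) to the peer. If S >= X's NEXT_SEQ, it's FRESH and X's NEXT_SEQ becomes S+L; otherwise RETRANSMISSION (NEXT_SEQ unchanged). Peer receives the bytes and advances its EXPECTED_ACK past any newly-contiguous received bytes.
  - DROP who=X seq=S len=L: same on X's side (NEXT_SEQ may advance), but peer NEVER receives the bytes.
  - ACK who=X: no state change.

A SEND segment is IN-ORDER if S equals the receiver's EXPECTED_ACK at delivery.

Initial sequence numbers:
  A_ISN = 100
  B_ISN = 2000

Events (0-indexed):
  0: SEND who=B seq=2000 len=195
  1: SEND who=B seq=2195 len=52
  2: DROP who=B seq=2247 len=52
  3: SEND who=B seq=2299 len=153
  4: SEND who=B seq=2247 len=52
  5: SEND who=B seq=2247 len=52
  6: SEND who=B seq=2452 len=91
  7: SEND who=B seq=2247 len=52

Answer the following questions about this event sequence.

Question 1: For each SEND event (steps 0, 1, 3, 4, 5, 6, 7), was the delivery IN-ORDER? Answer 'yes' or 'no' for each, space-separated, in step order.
Answer: yes yes no yes no yes no

Derivation:
Step 0: SEND seq=2000 -> in-order
Step 1: SEND seq=2195 -> in-order
Step 3: SEND seq=2299 -> out-of-order
Step 4: SEND seq=2247 -> in-order
Step 5: SEND seq=2247 -> out-of-order
Step 6: SEND seq=2452 -> in-order
Step 7: SEND seq=2247 -> out-of-order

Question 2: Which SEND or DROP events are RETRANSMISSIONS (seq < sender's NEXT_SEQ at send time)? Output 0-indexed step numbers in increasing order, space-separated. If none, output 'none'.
Step 0: SEND seq=2000 -> fresh
Step 1: SEND seq=2195 -> fresh
Step 2: DROP seq=2247 -> fresh
Step 3: SEND seq=2299 -> fresh
Step 4: SEND seq=2247 -> retransmit
Step 5: SEND seq=2247 -> retransmit
Step 6: SEND seq=2452 -> fresh
Step 7: SEND seq=2247 -> retransmit

Answer: 4 5 7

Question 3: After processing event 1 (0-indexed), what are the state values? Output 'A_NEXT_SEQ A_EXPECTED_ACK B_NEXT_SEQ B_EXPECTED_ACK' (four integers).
After event 0: A_seq=100 A_ack=2195 B_seq=2195 B_ack=100
After event 1: A_seq=100 A_ack=2247 B_seq=2247 B_ack=100

100 2247 2247 100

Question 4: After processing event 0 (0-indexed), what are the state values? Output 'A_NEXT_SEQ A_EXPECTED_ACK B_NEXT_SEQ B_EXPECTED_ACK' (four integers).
After event 0: A_seq=100 A_ack=2195 B_seq=2195 B_ack=100

100 2195 2195 100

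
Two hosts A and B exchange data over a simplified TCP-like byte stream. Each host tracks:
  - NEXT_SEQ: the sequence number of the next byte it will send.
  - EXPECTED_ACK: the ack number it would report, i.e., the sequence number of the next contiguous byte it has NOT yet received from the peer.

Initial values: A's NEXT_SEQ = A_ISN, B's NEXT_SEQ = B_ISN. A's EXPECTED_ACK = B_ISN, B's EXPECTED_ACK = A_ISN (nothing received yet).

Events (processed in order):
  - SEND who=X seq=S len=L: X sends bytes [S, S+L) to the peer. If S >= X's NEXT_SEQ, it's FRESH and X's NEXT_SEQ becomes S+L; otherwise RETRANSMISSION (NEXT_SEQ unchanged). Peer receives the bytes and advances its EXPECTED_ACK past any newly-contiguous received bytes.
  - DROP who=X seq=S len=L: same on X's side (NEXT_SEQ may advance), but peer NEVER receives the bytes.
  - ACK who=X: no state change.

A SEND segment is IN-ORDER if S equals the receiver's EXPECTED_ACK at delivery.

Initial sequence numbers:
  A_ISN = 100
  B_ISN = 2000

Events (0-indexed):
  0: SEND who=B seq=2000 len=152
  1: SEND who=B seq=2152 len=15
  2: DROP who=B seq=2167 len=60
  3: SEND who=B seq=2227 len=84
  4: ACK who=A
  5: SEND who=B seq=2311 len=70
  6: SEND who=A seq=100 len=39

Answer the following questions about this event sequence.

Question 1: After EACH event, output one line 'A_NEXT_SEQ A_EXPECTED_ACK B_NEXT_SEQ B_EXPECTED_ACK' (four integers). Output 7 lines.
100 2152 2152 100
100 2167 2167 100
100 2167 2227 100
100 2167 2311 100
100 2167 2311 100
100 2167 2381 100
139 2167 2381 139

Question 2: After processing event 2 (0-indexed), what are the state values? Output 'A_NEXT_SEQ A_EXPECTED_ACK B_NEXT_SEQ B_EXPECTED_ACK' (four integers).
After event 0: A_seq=100 A_ack=2152 B_seq=2152 B_ack=100
After event 1: A_seq=100 A_ack=2167 B_seq=2167 B_ack=100
After event 2: A_seq=100 A_ack=2167 B_seq=2227 B_ack=100

100 2167 2227 100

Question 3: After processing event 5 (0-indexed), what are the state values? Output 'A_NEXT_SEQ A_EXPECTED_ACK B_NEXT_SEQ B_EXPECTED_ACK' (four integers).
After event 0: A_seq=100 A_ack=2152 B_seq=2152 B_ack=100
After event 1: A_seq=100 A_ack=2167 B_seq=2167 B_ack=100
After event 2: A_seq=100 A_ack=2167 B_seq=2227 B_ack=100
After event 3: A_seq=100 A_ack=2167 B_seq=2311 B_ack=100
After event 4: A_seq=100 A_ack=2167 B_seq=2311 B_ack=100
After event 5: A_seq=100 A_ack=2167 B_seq=2381 B_ack=100

100 2167 2381 100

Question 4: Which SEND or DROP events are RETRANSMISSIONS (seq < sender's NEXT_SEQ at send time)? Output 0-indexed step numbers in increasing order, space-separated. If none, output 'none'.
Step 0: SEND seq=2000 -> fresh
Step 1: SEND seq=2152 -> fresh
Step 2: DROP seq=2167 -> fresh
Step 3: SEND seq=2227 -> fresh
Step 5: SEND seq=2311 -> fresh
Step 6: SEND seq=100 -> fresh

Answer: none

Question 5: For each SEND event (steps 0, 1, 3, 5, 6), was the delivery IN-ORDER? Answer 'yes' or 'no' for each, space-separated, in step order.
Answer: yes yes no no yes

Derivation:
Step 0: SEND seq=2000 -> in-order
Step 1: SEND seq=2152 -> in-order
Step 3: SEND seq=2227 -> out-of-order
Step 5: SEND seq=2311 -> out-of-order
Step 6: SEND seq=100 -> in-order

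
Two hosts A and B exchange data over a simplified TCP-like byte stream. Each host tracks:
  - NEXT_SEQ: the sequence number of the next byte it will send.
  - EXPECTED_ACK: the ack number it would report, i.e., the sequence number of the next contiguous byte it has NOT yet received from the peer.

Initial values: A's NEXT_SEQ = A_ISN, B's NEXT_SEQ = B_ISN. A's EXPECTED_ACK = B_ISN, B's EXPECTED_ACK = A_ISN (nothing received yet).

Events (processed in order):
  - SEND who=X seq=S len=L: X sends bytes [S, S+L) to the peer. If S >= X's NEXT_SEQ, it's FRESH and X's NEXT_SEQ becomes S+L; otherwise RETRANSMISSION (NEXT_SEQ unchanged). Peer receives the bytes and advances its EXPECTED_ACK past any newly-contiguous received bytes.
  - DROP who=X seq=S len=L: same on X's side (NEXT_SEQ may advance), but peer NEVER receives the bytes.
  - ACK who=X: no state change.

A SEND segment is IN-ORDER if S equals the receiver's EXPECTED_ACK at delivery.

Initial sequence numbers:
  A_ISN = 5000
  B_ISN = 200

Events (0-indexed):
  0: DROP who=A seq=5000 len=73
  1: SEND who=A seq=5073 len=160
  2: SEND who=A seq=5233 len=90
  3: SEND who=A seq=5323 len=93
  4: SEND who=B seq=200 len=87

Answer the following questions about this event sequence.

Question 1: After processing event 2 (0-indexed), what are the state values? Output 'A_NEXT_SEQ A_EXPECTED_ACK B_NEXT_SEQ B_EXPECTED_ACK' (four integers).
After event 0: A_seq=5073 A_ack=200 B_seq=200 B_ack=5000
After event 1: A_seq=5233 A_ack=200 B_seq=200 B_ack=5000
After event 2: A_seq=5323 A_ack=200 B_seq=200 B_ack=5000

5323 200 200 5000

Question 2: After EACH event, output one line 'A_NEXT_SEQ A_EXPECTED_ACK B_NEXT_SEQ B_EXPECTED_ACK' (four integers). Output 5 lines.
5073 200 200 5000
5233 200 200 5000
5323 200 200 5000
5416 200 200 5000
5416 287 287 5000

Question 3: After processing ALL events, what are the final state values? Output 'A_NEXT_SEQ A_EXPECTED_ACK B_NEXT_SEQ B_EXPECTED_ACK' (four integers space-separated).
After event 0: A_seq=5073 A_ack=200 B_seq=200 B_ack=5000
After event 1: A_seq=5233 A_ack=200 B_seq=200 B_ack=5000
After event 2: A_seq=5323 A_ack=200 B_seq=200 B_ack=5000
After event 3: A_seq=5416 A_ack=200 B_seq=200 B_ack=5000
After event 4: A_seq=5416 A_ack=287 B_seq=287 B_ack=5000

Answer: 5416 287 287 5000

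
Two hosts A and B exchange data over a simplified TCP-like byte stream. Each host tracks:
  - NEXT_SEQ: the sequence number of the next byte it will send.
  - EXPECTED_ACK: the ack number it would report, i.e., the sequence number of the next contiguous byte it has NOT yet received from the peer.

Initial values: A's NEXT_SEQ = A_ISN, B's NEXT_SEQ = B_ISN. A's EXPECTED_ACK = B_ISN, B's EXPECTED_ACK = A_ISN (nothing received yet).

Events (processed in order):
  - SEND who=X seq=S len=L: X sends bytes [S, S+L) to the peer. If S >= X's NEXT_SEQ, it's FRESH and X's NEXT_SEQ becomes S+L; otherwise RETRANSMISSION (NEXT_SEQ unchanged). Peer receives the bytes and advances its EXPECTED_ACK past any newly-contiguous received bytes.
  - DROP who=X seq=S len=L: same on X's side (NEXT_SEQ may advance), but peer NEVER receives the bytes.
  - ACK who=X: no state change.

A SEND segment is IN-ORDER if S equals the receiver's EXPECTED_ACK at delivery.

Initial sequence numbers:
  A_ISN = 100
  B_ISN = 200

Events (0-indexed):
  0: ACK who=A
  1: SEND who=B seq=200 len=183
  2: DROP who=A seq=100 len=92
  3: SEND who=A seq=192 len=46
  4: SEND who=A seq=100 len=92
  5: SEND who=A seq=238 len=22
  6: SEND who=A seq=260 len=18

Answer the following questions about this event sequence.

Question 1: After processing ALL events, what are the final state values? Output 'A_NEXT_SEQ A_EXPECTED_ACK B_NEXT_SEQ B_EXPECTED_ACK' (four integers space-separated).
After event 0: A_seq=100 A_ack=200 B_seq=200 B_ack=100
After event 1: A_seq=100 A_ack=383 B_seq=383 B_ack=100
After event 2: A_seq=192 A_ack=383 B_seq=383 B_ack=100
After event 3: A_seq=238 A_ack=383 B_seq=383 B_ack=100
After event 4: A_seq=238 A_ack=383 B_seq=383 B_ack=238
After event 5: A_seq=260 A_ack=383 B_seq=383 B_ack=260
After event 6: A_seq=278 A_ack=383 B_seq=383 B_ack=278

Answer: 278 383 383 278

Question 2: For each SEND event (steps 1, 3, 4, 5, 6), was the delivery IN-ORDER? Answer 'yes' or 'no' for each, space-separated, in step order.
Step 1: SEND seq=200 -> in-order
Step 3: SEND seq=192 -> out-of-order
Step 4: SEND seq=100 -> in-order
Step 5: SEND seq=238 -> in-order
Step 6: SEND seq=260 -> in-order

Answer: yes no yes yes yes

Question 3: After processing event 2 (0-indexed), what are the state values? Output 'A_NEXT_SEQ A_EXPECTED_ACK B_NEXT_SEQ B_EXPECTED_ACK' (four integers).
After event 0: A_seq=100 A_ack=200 B_seq=200 B_ack=100
After event 1: A_seq=100 A_ack=383 B_seq=383 B_ack=100
After event 2: A_seq=192 A_ack=383 B_seq=383 B_ack=100

192 383 383 100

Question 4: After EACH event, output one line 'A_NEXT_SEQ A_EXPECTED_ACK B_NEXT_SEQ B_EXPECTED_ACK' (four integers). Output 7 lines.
100 200 200 100
100 383 383 100
192 383 383 100
238 383 383 100
238 383 383 238
260 383 383 260
278 383 383 278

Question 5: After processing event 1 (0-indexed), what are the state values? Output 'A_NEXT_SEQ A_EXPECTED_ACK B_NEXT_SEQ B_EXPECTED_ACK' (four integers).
After event 0: A_seq=100 A_ack=200 B_seq=200 B_ack=100
After event 1: A_seq=100 A_ack=383 B_seq=383 B_ack=100

100 383 383 100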